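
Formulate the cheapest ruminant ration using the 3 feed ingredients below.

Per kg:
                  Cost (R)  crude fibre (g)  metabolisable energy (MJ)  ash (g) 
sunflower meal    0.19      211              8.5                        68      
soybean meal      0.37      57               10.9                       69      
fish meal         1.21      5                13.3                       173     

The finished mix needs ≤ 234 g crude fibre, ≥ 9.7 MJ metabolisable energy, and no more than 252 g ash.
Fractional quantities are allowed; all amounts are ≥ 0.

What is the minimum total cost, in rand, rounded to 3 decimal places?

Let x1 = kg of sunflower meal, x2 = kg of soybean meal, x3 = kg of fish meal.
min 0.19x1 + 0.37x2 + 1.21x3 with:
  211x1 + 57x2 + 5x3 ≤ 234   (crude fibre)
  8.5x1 + 10.9x2 + 13.3x3 ≥ 9.7   (metabolisable energy)
  68x1 + 69x2 + 173x3 ≤ 252   (ash)
  x1, x2, x3 ≥ 0.
The cheapest feasible vertex uses only sunflower meal, soybean meal; fish meal is not used. The crude fibre and metabolisable energy requirements are met with equality.
Solving gives x1 = 1.1, x2 = 0.03178.
Total cost: 0.19·1.1 + 0.37·0.03178 = 0.22076.

R0.221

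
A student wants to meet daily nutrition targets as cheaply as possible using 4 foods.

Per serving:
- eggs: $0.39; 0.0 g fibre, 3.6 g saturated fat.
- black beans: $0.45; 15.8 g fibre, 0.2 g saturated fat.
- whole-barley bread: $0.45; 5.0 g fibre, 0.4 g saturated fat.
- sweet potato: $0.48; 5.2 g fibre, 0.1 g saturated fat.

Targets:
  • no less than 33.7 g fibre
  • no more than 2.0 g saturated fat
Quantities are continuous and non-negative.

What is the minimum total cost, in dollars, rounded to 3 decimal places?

Let x1 = servings of eggs, x2 = servings of black beans, x3 = servings of whole-barley bread, x4 = servings of sweet potato.
min 0.39x1 + 0.45x2 + 0.45x3 + 0.48x4 with:
  15.8x2 + 5x3 + 5.2x4 ≥ 33.7   (fibre)
  3.6x1 + 0.2x2 + 0.4x3 + 0.1x4 ≤ 2   (saturated fat)
  x1, x2, x3, x4 ≥ 0.
The optimal basis is {black beans}; eggs, whole-barley bread, sweet potato drop out. The fibre requirement is met with equality.
Optimal quantities: black beans = 2.133 servings.
Cost = 0.45·2.133 = 0.95985.

$0.960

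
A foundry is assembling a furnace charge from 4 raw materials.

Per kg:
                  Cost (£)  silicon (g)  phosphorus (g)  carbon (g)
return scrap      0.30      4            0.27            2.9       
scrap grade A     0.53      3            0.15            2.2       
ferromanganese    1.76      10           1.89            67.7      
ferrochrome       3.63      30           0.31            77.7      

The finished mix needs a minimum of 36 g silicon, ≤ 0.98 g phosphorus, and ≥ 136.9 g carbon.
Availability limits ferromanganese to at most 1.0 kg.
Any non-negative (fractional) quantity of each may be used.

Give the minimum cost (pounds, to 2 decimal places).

£6.02

Let x1 = kg of return scrap, x2 = kg of scrap grade A, x3 = kg of ferromanganese, x4 = kg of ferrochrome.
min 0.3x1 + 0.53x2 + 1.76x3 + 3.63x4 subject to:
  4x1 + 3x2 + 10x3 + 30x4 ≥ 36   (silicon)
  0.27x1 + 0.15x2 + 1.89x3 + 0.31x4 ≤ 0.98   (phosphorus)
  2.9x1 + 2.2x2 + 67.7x3 + 77.7x4 ≥ 136.9   (carbon)
  x3 ≤ 1
  x1, x2, x3, x4 ≥ 0.
The minimum-cost mix takes nothing from return scrap, scrap grade A — only ferromanganese, ferrochrome. There the phosphorus and carbon constraints are tight.
That vertex is x3 = 0.2678, x4 = 1.529.
Total cost: 1.76·0.2678 + 3.63·1.529 = 6.0216.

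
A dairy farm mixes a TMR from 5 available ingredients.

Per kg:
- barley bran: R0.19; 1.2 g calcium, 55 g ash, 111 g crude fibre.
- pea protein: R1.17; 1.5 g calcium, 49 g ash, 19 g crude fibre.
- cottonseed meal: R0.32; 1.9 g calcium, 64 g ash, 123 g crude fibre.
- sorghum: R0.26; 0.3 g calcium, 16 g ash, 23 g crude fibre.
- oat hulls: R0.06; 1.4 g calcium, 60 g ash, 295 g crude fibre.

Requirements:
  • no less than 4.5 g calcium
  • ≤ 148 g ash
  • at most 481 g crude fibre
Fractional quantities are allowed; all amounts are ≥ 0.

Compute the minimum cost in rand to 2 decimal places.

R2.91

Treat it as an LP. Let x1 = kg of barley bran, x2 = kg of pea protein, x3 = kg of cottonseed meal, x4 = kg of sorghum, x5 = kg of oat hulls.
Minimise 0.19x1 + 1.17x2 + 0.32x3 + 0.26x4 + 0.06x5 with:
  1.2x1 + 1.5x2 + 1.9x3 + 0.3x4 + 1.4x5 ≥ 4.5   (calcium)
  55x1 + 49x2 + 64x3 + 16x4 + 60x5 ≤ 148   (ash)
  111x1 + 19x2 + 123x3 + 23x4 + 295x5 ≤ 481   (crude fibre)
  x1, x2, x3, x4, x5 ≥ 0.
The minimum-cost mix takes nothing from barley bran, sorghum, oat hulls — only pea protein, cottonseed meal. The calcium and ash requirements are met with equality.
So pea protein = 2.345 kg, cottonseed meal = 0.5172 kg.
Total cost: 1.17·2.345 + 0.32·0.5172 = 2.9092.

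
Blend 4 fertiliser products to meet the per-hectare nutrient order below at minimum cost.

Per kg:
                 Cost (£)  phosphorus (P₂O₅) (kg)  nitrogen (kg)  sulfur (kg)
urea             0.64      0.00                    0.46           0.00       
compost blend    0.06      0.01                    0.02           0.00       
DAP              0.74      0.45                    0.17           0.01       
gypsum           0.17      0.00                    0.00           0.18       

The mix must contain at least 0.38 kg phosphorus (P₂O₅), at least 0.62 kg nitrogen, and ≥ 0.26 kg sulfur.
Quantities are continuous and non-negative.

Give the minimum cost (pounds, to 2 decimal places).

Let x1 = kg of urea, x2 = kg of compost blend, x3 = kg of DAP, x4 = kg of gypsum.
min 0.64x1 + 0.06x2 + 0.74x3 + 0.17x4 subject to:
  0.01x2 + 0.45x3 ≥ 0.38   (phosphorus (P₂O₅))
  0.46x1 + 0.02x2 + 0.17x3 ≥ 0.62   (nitrogen)
  0.01x3 + 0.18x4 ≥ 0.26   (sulfur)
  x1, x2, x3, x4 ≥ 0.
The cheapest feasible vertex uses only urea, DAP, gypsum; compost blend is not used. There the phosphorus (P₂O₅), nitrogen, sulfur constraints are tight.
So urea = 1.036 kg, DAP = 0.8444 kg, gypsum = 1.398 kg.
Objective = 0.64·1.036 + 0.74·0.8444 + 0.17·1.398 = 1.5256.

£1.53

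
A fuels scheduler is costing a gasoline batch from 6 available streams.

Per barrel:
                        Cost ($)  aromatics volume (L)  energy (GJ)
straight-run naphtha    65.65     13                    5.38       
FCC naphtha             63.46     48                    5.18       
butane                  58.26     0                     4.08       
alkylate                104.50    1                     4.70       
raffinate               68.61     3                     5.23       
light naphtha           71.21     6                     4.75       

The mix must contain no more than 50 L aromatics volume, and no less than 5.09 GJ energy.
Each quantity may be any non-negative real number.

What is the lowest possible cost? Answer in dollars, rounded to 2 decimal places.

Set it up as a linear program. Let x1 = barrels of straight-run naphtha, x2 = barrels of FCC naphtha, x3 = barrels of butane, x4 = barrels of alkylate, x5 = barrels of raffinate, x6 = barrels of light naphtha.
min 65.65x1 + 63.46x2 + 58.26x3 + 104.5x4 + 68.61x5 + 71.21x6 s.t.:
  13x1 + 48x2 + 1x4 + 3x5 + 6x6 ≤ 50   (aromatics volume)
  5.38x1 + 5.18x2 + 4.08x3 + 4.7x4 + 5.23x5 + 4.75x6 ≥ 5.09   (energy)
  x1, x2, x3, x4, x5, x6 ≥ 0.
At the optimum only straight-run naphtha is positive (FCC naphtha, butane, alkylate, raffinate, light naphtha = 0). Binding constraint: energy.
That vertex is x1 = 0.9461.
Total cost: 65.65·0.9461 = 62.1115.

$62.11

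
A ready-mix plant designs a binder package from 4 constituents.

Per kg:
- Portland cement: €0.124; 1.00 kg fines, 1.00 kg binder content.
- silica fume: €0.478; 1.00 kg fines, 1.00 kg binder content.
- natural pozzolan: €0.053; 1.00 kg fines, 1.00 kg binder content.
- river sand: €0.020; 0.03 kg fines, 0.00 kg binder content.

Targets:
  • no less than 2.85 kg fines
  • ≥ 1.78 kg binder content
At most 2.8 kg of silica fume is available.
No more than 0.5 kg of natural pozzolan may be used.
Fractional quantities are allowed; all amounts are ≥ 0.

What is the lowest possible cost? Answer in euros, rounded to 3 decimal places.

€0.318

This is a linear program. Let x1 = kg of Portland cement, x2 = kg of silica fume, x3 = kg of natural pozzolan, x4 = kg of river sand.
Minimise 0.124x1 + 0.478x2 + 0.053x3 + 0.02x4 s.t.:
  1x1 + 1x2 + 1x3 + 0.03x4 ≥ 2.85   (fines)
  1x1 + 1x2 + 1x3 ≥ 1.78   (binder content)
  x2 ≤ 2.8
  x3 ≤ 0.5
  x1, x2, x3, x4 ≥ 0.
The minimum-cost mix takes nothing from silica fume, river sand — only Portland cement, natural pozzolan. Binding constraints: fines and the natural pozzolan cap.
Optimal quantities: Portland cement = 2.35 kg, natural pozzolan = 0.5 kg.
Objective = 0.124·2.35 + 0.053·0.5 = 0.31790.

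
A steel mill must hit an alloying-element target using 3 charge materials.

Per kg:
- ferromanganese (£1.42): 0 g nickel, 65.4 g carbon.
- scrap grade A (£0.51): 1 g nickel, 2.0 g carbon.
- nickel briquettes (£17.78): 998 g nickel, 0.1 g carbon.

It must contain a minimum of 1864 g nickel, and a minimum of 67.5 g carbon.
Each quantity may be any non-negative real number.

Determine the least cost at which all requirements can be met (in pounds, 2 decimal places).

Treat it as an LP. Let x1 = kg of ferromanganese, x2 = kg of scrap grade A, x3 = kg of nickel briquettes.
Minimize 1.42x1 + 0.51x2 + 17.78x3 s.t.:
  1x2 + 998x3 ≥ 1864   (nickel)
  65.4x1 + 2x2 + 0.1x3 ≥ 67.5   (carbon)
  x1, x2, x3 ≥ 0.
The optimal basis is {ferromanganese, nickel briquettes}; scrap grade A drops out. Binding constraints: nickel and carbon.
So ferromanganese = 1.029 kg, nickel briquettes = 1.868 kg.
Objective = 1.42·1.029 + 17.78·1.868 = 34.6742.

£34.67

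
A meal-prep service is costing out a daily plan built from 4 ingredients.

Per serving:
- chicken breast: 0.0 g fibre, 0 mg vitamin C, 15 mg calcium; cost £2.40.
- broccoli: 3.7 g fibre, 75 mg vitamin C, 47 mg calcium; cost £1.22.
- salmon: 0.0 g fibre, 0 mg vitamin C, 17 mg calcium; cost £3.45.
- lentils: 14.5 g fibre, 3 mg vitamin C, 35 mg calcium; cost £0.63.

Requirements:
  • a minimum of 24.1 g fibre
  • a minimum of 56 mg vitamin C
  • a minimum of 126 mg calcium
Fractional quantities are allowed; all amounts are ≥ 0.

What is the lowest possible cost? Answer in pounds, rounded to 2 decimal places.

£2.51

This is a linear program. Let x1 = servings of chicken breast, x2 = servings of broccoli, x3 = servings of salmon, x4 = servings of lentils.
min 2.4x1 + 1.22x2 + 3.45x3 + 0.63x4 with:
  3.7x2 + 14.5x4 ≥ 24.1   (fibre)
  75x2 + 3x4 ≥ 56   (vitamin C)
  15x1 + 47x2 + 17x3 + 35x4 ≥ 126   (calcium)
  x1, x2, x3, x4 ≥ 0.
At the optimum only broccoli, lentils are positive (chicken breast, salmon = 0). The vitamin C and calcium requirements are met with equality.
That vertex is x2 = 0.6369, x4 = 2.745.
Total cost: 1.22·0.6369 + 0.63·2.745 = 2.5064.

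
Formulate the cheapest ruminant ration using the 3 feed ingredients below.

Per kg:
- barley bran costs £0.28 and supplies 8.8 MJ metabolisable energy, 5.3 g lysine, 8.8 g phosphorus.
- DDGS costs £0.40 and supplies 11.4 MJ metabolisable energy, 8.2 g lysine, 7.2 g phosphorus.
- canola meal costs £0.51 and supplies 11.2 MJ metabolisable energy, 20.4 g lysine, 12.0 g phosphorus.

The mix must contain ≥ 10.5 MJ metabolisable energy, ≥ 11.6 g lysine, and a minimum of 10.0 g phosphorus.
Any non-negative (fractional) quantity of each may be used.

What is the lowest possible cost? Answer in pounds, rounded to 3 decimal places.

Set it up as a linear program. Let x1 = kg of barley bran, x2 = kg of DDGS, x3 = kg of canola meal.
Minimise 0.28x1 + 0.4x2 + 0.51x3 with:
  8.8x1 + 11.4x2 + 11.2x3 ≥ 10.5   (metabolisable energy)
  5.3x1 + 8.2x2 + 20.4x3 ≥ 11.6   (lysine)
  8.8x1 + 7.2x2 + 12x3 ≥ 10   (phosphorus)
  x1, x2, x3 ≥ 0.
At the optimum only barley bran, canola meal are positive (DDGS = 0). There the metabolisable energy and lysine constraints are tight.
That vertex is x1 = 0.7014, x3 = 0.3864.
Hence cost = 0.28·0.7014 + 0.51·0.3864 = £0.39346.

£0.393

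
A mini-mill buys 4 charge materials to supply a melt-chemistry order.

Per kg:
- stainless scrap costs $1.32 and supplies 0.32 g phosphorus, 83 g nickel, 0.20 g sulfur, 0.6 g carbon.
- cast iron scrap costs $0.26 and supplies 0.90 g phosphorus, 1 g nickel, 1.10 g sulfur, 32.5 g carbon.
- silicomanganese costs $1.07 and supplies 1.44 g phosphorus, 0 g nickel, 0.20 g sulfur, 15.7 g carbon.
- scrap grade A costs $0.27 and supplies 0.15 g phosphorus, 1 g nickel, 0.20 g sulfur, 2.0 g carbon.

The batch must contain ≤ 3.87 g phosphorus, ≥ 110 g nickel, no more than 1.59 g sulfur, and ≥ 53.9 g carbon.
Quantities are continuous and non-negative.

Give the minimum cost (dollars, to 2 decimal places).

This is a linear program. Let x1 = kg of stainless scrap, x2 = kg of cast iron scrap, x3 = kg of silicomanganese, x4 = kg of scrap grade A.
Minimize 1.32x1 + 0.26x2 + 1.07x3 + 0.27x4 s.t.:
  0.32x1 + 0.9x2 + 1.44x3 + 0.15x4 ≤ 3.87   (phosphorus)
  83x1 + 1x2 + 1x4 ≥ 110   (nickel)
  0.2x1 + 1.1x2 + 0.2x3 + 0.2x4 ≤ 1.59   (sulfur)
  0.6x1 + 32.5x2 + 15.7x3 + 2x4 ≥ 53.9   (carbon)
  x1, x2, x3, x4 ≥ 0.
The minimum-cost mix takes nothing from scrap grade A — only stainless scrap, cast iron scrap, silicomanganese. Binding constraints: nickel, sulfur, carbon.
Solving gives x1 = 1.314, x2 = 0.9485, x3 = 1.42.
Hence cost = 1.32·1.314 + 0.26·0.9485 + 1.07·1.42 = $3.5005.

$3.50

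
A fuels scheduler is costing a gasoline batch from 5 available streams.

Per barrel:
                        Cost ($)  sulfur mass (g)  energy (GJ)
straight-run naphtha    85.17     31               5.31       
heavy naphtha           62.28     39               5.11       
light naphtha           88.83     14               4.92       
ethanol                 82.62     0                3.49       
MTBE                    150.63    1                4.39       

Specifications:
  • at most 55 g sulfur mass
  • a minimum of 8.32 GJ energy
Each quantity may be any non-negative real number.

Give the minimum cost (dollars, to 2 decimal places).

$111.82

Treat it as an LP. Let x1 = barrels of straight-run naphtha, x2 = barrels of heavy naphtha, x3 = barrels of light naphtha, x4 = barrels of ethanol, x5 = barrels of MTBE.
Minimise 85.17x1 + 62.28x2 + 88.83x3 + 82.62x4 + 150.63x5 subject to:
  31x1 + 39x2 + 14x3 + 1x5 ≤ 55   (sulfur mass)
  5.31x1 + 5.11x2 + 4.92x3 + 3.49x4 + 4.39x5 ≥ 8.32   (energy)
  x1, x2, x3, x4, x5 ≥ 0.
The cheapest feasible vertex uses only heavy naphtha, light naphtha; straight-run naphtha, ethanol, MTBE are not used. There the sulfur mass and energy constraints are tight.
That vertex is x2 = 1.2807, x3 = 0.36089.
Cost = 62.28·1.2807 + 88.83·0.36089 = 111.8199.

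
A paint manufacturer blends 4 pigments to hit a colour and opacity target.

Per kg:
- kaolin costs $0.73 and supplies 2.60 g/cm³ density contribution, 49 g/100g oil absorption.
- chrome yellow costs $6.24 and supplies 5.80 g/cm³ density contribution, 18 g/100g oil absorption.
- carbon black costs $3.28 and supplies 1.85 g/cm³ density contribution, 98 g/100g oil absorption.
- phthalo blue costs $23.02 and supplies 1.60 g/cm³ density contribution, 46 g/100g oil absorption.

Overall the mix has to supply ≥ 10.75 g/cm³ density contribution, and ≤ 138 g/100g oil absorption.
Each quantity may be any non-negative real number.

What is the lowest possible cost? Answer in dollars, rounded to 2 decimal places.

$6.28

Treat it as an LP. Let x1 = kg of kaolin, x2 = kg of chrome yellow, x3 = kg of carbon black, x4 = kg of phthalo blue.
min 0.73x1 + 6.24x2 + 3.28x3 + 23.02x4 with:
  2.6x1 + 5.8x2 + 1.85x3 + 1.6x4 ≥ 10.75   (density contribution)
  49x1 + 18x2 + 98x3 + 46x4 ≤ 138   (oil absorption)
  x1, x2, x3, x4 ≥ 0.
The cheapest feasible vertex uses only kaolin, chrome yellow; carbon black, phthalo blue are not used. The density contribution and oil absorption requirements are met with equality.
So kaolin = 2.556 kg, chrome yellow = 0.7075 kg.
Objective = 0.73·2.556 + 6.24·0.7075 = 6.2807.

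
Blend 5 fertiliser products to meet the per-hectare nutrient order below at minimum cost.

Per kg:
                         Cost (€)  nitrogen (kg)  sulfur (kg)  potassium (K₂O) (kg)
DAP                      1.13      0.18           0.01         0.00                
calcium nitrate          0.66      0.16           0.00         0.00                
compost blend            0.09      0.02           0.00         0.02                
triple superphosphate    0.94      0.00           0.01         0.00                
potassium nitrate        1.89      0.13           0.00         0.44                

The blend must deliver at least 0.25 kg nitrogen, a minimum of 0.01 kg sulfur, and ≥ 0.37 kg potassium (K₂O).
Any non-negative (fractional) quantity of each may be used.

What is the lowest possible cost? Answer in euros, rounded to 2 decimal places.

€2.57

Let x1 = kg of DAP, x2 = kg of calcium nitrate, x3 = kg of compost blend, x4 = kg of triple superphosphate, x5 = kg of potassium nitrate.
min 1.13x1 + 0.66x2 + 0.09x3 + 0.94x4 + 1.89x5 subject to:
  0.18x1 + 0.16x2 + 0.02x3 + 0.13x5 ≥ 0.25   (nitrogen)
  0.01x1 + 0.01x4 ≥ 0.01   (sulfur)
  0.02x3 + 0.44x5 ≥ 0.37   (potassium (K₂O))
  x1, x2, x3, x4, x5 ≥ 0.
The minimum-cost mix takes nothing from DAP, calcium nitrate — only compost blend, triple superphosphate, potassium nitrate. Binding constraints: nitrogen, sulfur, potassium (K₂O).
Solving gives x3 = 9.984, x4 = 1, x5 = 0.3871.
Objective = 0.09·9.984 + 0.94·1 + 1.89·0.3871 = 2.5702.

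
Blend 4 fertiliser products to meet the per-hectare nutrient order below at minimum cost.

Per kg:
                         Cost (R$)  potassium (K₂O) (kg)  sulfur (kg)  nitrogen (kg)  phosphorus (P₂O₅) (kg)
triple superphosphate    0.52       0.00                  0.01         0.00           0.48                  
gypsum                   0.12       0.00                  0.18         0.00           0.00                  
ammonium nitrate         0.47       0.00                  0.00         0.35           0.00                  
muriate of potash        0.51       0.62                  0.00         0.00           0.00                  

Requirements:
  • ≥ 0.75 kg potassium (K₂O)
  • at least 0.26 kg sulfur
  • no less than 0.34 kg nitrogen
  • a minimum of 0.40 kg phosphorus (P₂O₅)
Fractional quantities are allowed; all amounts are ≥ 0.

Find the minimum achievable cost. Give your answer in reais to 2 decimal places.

This is a linear program. Let x1 = kg of triple superphosphate, x2 = kg of gypsum, x3 = kg of ammonium nitrate, x4 = kg of muriate of potash.
min 0.52x1 + 0.12x2 + 0.47x3 + 0.51x4 s.t.:
  0.62x4 ≥ 0.75   (potassium (K₂O))
  0.01x1 + 0.18x2 ≥ 0.26   (sulfur)
  0.35x3 ≥ 0.34   (nitrogen)
  0.48x1 ≥ 0.4   (phosphorus (P₂O₅))
  x1, x2, x3, x4 ≥ 0.
All 4 inputs are positive at the optimum. Binding constraints: potassium (K₂O), sulfur, nitrogen, phosphorus (P₂O₅).
That vertex is x1 = 0.8333, x2 = 1.398, x3 = 0.9714, x4 = 1.21.
Objective = 0.52·0.8333 + 0.12·1.398 + 0.47·0.9714 + 0.51·1.21 = 1.6747.

R$1.67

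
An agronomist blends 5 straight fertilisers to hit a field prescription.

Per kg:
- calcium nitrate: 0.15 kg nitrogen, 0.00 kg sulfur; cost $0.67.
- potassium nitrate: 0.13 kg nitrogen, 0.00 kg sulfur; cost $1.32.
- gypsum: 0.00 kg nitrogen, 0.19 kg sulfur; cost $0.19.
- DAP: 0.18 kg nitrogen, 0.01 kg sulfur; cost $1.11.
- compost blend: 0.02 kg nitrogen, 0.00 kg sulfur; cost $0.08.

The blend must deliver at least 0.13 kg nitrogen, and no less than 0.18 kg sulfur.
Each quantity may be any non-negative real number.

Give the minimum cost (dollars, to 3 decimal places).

Set it up as a linear program. Let x1 = kg of calcium nitrate, x2 = kg of potassium nitrate, x3 = kg of gypsum, x4 = kg of DAP, x5 = kg of compost blend.
Minimize 0.67x1 + 1.32x2 + 0.19x3 + 1.11x4 + 0.08x5 with:
  0.15x1 + 0.13x2 + 0.18x4 + 0.02x5 ≥ 0.13   (nitrogen)
  0.19x3 + 0.01x4 ≥ 0.18   (sulfur)
  x1, x2, x3, x4, x5 ≥ 0.
The minimum-cost mix takes nothing from calcium nitrate, potassium nitrate, DAP — only gypsum, compost blend. Binding constraints: nitrogen and sulfur.
So gypsum = 0.9474 kg, compost blend = 6.5 kg.
Total cost: 0.19·0.9474 + 0.08·6.5 = 0.70001.

$0.700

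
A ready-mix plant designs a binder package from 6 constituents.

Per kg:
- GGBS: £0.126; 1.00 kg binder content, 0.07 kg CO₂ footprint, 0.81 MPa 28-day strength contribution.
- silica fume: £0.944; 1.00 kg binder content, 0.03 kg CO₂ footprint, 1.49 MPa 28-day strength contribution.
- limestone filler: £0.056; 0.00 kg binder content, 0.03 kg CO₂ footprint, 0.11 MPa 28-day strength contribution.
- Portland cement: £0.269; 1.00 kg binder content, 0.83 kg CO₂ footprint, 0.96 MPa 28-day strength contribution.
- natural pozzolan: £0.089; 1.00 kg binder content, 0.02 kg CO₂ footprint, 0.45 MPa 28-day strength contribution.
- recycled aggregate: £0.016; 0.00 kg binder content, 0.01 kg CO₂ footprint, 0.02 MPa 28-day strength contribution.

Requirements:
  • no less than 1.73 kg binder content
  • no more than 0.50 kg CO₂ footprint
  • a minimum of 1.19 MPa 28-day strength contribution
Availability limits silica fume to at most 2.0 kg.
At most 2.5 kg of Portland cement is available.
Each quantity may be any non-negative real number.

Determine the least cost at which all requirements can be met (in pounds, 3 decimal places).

Treat it as an LP. Let x1 = kg of GGBS, x2 = kg of silica fume, x3 = kg of limestone filler, x4 = kg of Portland cement, x5 = kg of natural pozzolan, x6 = kg of recycled aggregate.
Minimise 0.126x1 + 0.944x2 + 0.056x3 + 0.269x4 + 0.089x5 + 0.016x6 with:
  1x1 + 1x2 + 1x4 + 1x5 ≥ 1.73   (binder content)
  0.07x1 + 0.03x2 + 0.03x3 + 0.83x4 + 0.02x5 + 0.01x6 ≤ 0.5   (CO₂ footprint)
  0.81x1 + 1.49x2 + 0.11x3 + 0.96x4 + 0.45x5 + 0.02x6 ≥ 1.19   (28-day strength contribution)
  x2 ≤ 2
  x4 ≤ 2.5
  x1, x2, x3, x4, x5, x6 ≥ 0.
The optimal basis is {GGBS, natural pozzolan}; silica fume, limestone filler, Portland cement, recycled aggregate drop out. There the binder content and 28-day strength contribution constraints are tight.
So GGBS = 1.143 kg, natural pozzolan = 0.5869 kg.
Hence cost = 0.126·1.143 + 0.089·0.5869 = £0.19625.

£0.196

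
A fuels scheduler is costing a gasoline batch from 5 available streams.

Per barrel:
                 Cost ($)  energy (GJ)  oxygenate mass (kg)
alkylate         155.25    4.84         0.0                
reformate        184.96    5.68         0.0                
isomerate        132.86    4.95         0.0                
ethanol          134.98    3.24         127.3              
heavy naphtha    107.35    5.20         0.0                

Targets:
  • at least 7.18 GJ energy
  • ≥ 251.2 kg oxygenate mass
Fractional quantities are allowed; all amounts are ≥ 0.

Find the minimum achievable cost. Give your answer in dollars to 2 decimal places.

$282.59

Set it up as a linear program. Let x1 = barrels of alkylate, x2 = barrels of reformate, x3 = barrels of isomerate, x4 = barrels of ethanol, x5 = barrels of heavy naphtha.
Minimise 155.25x1 + 184.96x2 + 132.86x3 + 134.98x4 + 107.35x5 with:
  4.84x1 + 5.68x2 + 4.95x3 + 3.24x4 + 5.2x5 ≥ 7.18   (energy)
  127.3x4 ≥ 251.2   (oxygenate mass)
  x1, x2, x3, x4, x5 ≥ 0.
The optimal basis is {ethanol, heavy naphtha}; alkylate, reformate, isomerate drop out. There the energy and oxygenate mass constraints are tight.
So ethanol = 1.9733 barrels, heavy naphtha = 0.15126 barrels.
Cost = 134.98·1.9733 + 107.35·0.15126 = 282.5938.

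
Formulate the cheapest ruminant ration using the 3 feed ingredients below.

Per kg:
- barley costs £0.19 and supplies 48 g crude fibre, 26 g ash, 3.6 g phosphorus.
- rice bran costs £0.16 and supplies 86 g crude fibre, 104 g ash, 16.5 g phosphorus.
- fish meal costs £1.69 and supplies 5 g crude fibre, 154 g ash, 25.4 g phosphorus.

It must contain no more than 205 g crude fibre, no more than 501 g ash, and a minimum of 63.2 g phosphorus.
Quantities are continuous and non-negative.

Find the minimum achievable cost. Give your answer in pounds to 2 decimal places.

Treat it as an LP. Let x1 = kg of barley, x2 = kg of rice bran, x3 = kg of fish meal.
Minimise 0.19x1 + 0.16x2 + 1.69x3 subject to:
  48x1 + 86x2 + 5x3 ≤ 205   (crude fibre)
  26x1 + 104x2 + 154x3 ≤ 501   (ash)
  3.6x1 + 16.5x2 + 25.4x3 ≥ 63.2   (phosphorus)
  x1, x2, x3 ≥ 0.
The minimum-cost mix takes nothing from barley — only rice bran, fish meal. Binding constraints: crude fibre and phosphorus.
Solving gives x2 = 2.327, x3 = 0.9766.
Total cost: 0.16·2.327 + 1.69·0.9766 = 2.0228.

£2.02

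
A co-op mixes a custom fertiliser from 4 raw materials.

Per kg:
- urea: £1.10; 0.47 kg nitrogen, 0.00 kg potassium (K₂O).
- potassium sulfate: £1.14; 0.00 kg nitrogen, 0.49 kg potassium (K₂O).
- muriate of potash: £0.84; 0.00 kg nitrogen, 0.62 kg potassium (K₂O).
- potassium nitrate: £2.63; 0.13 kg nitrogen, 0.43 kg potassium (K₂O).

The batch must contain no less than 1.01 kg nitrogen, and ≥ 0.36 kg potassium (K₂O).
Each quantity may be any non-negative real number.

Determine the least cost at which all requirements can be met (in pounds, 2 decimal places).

Let x1 = kg of urea, x2 = kg of potassium sulfate, x3 = kg of muriate of potash, x4 = kg of potassium nitrate.
min 1.1x1 + 1.14x2 + 0.84x3 + 2.63x4 with:
  0.47x1 + 0.13x4 ≥ 1.01   (nitrogen)
  0.49x2 + 0.62x3 + 0.43x4 ≥ 0.36   (potassium (K₂O))
  x1, x2, x3, x4 ≥ 0.
The minimum-cost mix takes nothing from potassium sulfate, potassium nitrate — only urea, muriate of potash. There the nitrogen and potassium (K₂O) constraints are tight.
Optimal quantities: urea = 2.149 kg, muriate of potash = 0.5806 kg.
Objective = 1.1·2.149 + 0.84·0.5806 = 2.8516.

£2.85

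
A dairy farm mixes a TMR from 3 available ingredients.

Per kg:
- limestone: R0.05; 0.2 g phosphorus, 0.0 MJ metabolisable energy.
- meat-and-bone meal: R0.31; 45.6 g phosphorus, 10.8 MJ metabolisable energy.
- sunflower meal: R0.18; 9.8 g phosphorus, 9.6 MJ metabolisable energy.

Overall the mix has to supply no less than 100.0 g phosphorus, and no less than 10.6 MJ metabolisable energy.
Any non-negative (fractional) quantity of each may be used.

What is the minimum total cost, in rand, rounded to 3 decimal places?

R0.680

Set it up as a linear program. Let x1 = kg of limestone, x2 = kg of meat-and-bone meal, x3 = kg of sunflower meal.
Minimize 0.05x1 + 0.31x2 + 0.18x3 with:
  0.2x1 + 45.6x2 + 9.8x3 ≥ 100   (phosphorus)
  10.8x2 + 9.6x3 ≥ 10.6   (metabolisable energy)
  x1, x2, x3 ≥ 0.
The cheapest feasible vertex uses only meat-and-bone meal; limestone, sunflower meal are not used. The phosphorus requirement is met with equality.
That vertex is x2 = 2.193.
Objective = 0.31·2.193 = 0.67983.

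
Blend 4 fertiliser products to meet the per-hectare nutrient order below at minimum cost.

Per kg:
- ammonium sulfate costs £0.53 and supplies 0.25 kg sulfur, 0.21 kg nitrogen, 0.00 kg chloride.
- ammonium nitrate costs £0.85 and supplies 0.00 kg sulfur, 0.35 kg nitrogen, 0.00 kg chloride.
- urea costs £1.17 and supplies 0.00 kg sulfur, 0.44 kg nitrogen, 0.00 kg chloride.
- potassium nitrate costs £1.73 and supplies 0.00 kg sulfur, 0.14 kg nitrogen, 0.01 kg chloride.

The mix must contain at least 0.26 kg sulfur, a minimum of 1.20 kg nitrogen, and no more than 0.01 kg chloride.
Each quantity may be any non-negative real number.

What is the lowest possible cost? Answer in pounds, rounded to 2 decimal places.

Set it up as a linear program. Let x1 = kg of ammonium sulfate, x2 = kg of ammonium nitrate, x3 = kg of urea, x4 = kg of potassium nitrate.
Minimize 0.53x1 + 0.85x2 + 1.17x3 + 1.73x4 with:
  0.25x1 ≥ 0.26   (sulfur)
  0.21x1 + 0.35x2 + 0.44x3 + 0.14x4 ≥ 1.2   (nitrogen)
  0.01x4 ≤ 0.01   (chloride)
  x1, x2, x3, x4 ≥ 0.
At the optimum only ammonium sulfate, ammonium nitrate are positive (urea, potassium nitrate = 0). The sulfur and nitrogen requirements are met with equality.
Optimal quantities: ammonium sulfate = 1.04 kg, ammonium nitrate = 2.805 kg.
Objective = 0.53·1.04 + 0.85·2.805 = 2.9355.

£2.94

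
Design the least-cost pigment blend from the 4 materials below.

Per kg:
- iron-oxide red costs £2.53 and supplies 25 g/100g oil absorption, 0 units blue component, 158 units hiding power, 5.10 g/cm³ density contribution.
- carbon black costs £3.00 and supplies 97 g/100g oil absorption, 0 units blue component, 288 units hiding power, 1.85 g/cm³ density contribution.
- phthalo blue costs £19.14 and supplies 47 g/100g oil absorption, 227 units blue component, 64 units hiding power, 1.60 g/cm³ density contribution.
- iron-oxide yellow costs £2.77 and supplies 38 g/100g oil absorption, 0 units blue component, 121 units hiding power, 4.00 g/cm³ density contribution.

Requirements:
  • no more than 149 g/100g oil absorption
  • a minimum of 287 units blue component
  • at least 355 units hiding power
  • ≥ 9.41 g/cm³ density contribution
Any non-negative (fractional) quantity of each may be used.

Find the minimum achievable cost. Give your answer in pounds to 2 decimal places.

£28.27

Let x1 = kg of iron-oxide red, x2 = kg of carbon black, x3 = kg of phthalo blue, x4 = kg of iron-oxide yellow.
Minimise 2.53x1 + 3x2 + 19.14x3 + 2.77x4 s.t.:
  25x1 + 97x2 + 47x3 + 38x4 ≤ 149   (oil absorption)
  227x3 ≥ 287   (blue component)
  158x1 + 288x2 + 64x3 + 121x4 ≥ 355   (hiding power)
  5.1x1 + 1.85x2 + 1.6x3 + 4x4 ≥ 9.41   (density contribution)
  x1, x2, x3, x4 ≥ 0.
At the optimum only iron-oxide red, carbon black, phthalo blue are positive (iron-oxide yellow = 0). There the blue component, hiding power, density contribution constraints are tight.
So iron-oxide red = 1.377 kg, carbon black = 0.1961 kg, phthalo blue = 1.264 kg.
Total cost: 2.53·1.377 + 3·0.1961 + 19.14·1.264 = 28.2651.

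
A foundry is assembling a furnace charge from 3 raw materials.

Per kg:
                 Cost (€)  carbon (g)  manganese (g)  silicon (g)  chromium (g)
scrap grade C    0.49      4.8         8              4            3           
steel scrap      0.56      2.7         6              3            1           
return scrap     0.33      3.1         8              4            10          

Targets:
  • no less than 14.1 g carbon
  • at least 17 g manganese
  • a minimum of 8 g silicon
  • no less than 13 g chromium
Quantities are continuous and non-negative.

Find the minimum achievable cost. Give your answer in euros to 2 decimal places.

€1.45

This is a linear program. Let x1 = kg of scrap grade C, x2 = kg of steel scrap, x3 = kg of return scrap.
Minimise 0.49x1 + 0.56x2 + 0.33x3 with:
  4.8x1 + 2.7x2 + 3.1x3 ≥ 14.1   (carbon)
  8x1 + 6x2 + 8x3 ≥ 17   (manganese)
  4x1 + 3x2 + 4x3 ≥ 8   (silicon)
  3x1 + 1x2 + 10x3 ≥ 13   (chromium)
  x1, x2, x3 ≥ 0.
The cheapest feasible vertex uses only scrap grade C, return scrap; steel scrap is not used. Binding constraints: carbon and chromium.
So scrap grade C = 2.602 kg, return scrap = 0.5194 kg.
Total cost: 0.49·2.602 + 0.33·0.5194 = 1.4464.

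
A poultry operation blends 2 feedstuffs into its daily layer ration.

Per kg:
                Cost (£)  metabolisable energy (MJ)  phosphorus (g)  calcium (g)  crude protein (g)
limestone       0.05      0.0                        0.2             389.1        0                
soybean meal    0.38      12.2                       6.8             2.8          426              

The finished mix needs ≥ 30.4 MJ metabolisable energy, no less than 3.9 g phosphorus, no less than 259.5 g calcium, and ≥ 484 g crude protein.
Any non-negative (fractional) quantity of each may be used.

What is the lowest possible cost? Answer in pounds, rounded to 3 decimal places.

£0.979

Set it up as a linear program. Let x1 = kg of limestone, x2 = kg of soybean meal.
min 0.05x1 + 0.38x2 subject to:
  12.2x2 ≥ 30.4   (metabolisable energy)
  0.2x1 + 6.8x2 ≥ 3.9   (phosphorus)
  389.1x1 + 2.8x2 ≥ 259.5   (calcium)
  426x2 ≥ 484   (crude protein)
  x1, x2 ≥ 0.
Both inputs are positive at the optimum. There the metabolisable energy and calcium constraints are tight.
So limestone = 0.649 kg, soybean meal = 2.492 kg.
Total cost: 0.05·0.649 + 0.38·2.492 = 0.97941.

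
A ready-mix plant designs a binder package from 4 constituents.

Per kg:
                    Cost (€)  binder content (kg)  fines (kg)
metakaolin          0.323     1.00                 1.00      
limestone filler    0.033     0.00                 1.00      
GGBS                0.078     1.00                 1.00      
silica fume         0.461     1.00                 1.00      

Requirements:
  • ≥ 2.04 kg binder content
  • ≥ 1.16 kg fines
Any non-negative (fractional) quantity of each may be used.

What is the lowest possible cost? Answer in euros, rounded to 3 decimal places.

€0.159

Let x1 = kg of metakaolin, x2 = kg of limestone filler, x3 = kg of GGBS, x4 = kg of silica fume.
Minimize 0.323x1 + 0.033x2 + 0.078x3 + 0.461x4 subject to:
  1x1 + 1x3 + 1x4 ≥ 2.04   (binder content)
  1x1 + 1x2 + 1x3 + 1x4 ≥ 1.16   (fines)
  x1, x2, x3, x4 ≥ 0.
At the optimum only GGBS is positive (metakaolin, limestone filler, silica fume = 0). There the binder content constraint is tight.
That vertex is x3 = 2.04.
Cost = 0.078·2.04 = 0.15912.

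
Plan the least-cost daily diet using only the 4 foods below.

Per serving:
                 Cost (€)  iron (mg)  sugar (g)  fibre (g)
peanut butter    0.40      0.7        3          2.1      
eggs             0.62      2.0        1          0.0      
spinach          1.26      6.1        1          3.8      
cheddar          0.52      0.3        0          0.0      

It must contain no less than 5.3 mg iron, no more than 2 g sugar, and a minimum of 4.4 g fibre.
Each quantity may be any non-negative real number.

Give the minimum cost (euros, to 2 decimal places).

Let x1 = servings of peanut butter, x2 = servings of eggs, x3 = servings of spinach, x4 = servings of cheddar.
min 0.4x1 + 0.62x2 + 1.26x3 + 0.52x4 subject to:
  0.7x1 + 2x2 + 6.1x3 + 0.3x4 ≥ 5.3   (iron)
  3x1 + 1x2 + 1x3 ≤ 2   (sugar)
  2.1x1 + 3.8x3 ≥ 4.4   (fibre)
  x1, x2, x3, x4 ≥ 0.
The minimum-cost mix takes nothing from eggs, cheddar — only peanut butter, spinach. The sugar and fibre requirements are met with equality.
Optimal quantities: peanut butter = 0.3441 servings, spinach = 0.9677 servings.
Hence cost = 0.4·0.3441 + 1.26·0.9677 = €1.3569.

€1.36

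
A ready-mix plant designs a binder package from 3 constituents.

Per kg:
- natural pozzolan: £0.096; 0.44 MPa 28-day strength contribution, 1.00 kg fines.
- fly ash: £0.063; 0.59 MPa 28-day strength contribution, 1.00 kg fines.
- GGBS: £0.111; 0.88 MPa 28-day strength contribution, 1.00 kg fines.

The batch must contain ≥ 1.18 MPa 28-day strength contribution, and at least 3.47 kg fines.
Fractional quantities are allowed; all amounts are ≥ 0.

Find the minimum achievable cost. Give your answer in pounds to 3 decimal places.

Let x1 = kg of natural pozzolan, x2 = kg of fly ash, x3 = kg of GGBS.
min 0.096x1 + 0.063x2 + 0.111x3 s.t.:
  0.44x1 + 0.59x2 + 0.88x3 ≥ 1.18   (28-day strength contribution)
  1x1 + 1x2 + 1x3 ≥ 3.47   (fines)
  x1, x2, x3 ≥ 0.
The optimal basis is {fly ash}; natural pozzolan, GGBS drop out. The fines requirement is met with equality.
So fly ash = 3.47 kg.
Hence cost = 0.063·3.47 = £0.21861.

£0.219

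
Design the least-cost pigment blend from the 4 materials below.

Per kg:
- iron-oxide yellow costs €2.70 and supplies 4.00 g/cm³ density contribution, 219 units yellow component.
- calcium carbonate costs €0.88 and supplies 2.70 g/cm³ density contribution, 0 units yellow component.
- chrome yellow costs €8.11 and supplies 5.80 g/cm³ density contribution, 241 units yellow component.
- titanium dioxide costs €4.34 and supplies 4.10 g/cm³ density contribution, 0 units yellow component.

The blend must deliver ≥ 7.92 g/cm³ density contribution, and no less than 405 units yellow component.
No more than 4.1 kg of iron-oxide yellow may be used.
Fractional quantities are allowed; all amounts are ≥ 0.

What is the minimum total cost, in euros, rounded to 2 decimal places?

Let x1 = kg of iron-oxide yellow, x2 = kg of calcium carbonate, x3 = kg of chrome yellow, x4 = kg of titanium dioxide.
Minimise 2.7x1 + 0.88x2 + 8.11x3 + 4.34x4 subject to:
  4x1 + 2.7x2 + 5.8x3 + 4.1x4 ≥ 7.92   (density contribution)
  219x1 + 241x3 ≥ 405   (yellow component)
  x1 ≤ 4.1
  x1, x2, x3, x4 ≥ 0.
The cheapest feasible vertex uses only iron-oxide yellow, calcium carbonate; chrome yellow, titanium dioxide are not used. Binding constraints: density contribution and yellow component.
Optimal quantities: iron-oxide yellow = 1.849 kg, calcium carbonate = 0.1936 kg.
Total cost: 2.7·1.849 + 0.88·0.1936 = 5.1627.

€5.16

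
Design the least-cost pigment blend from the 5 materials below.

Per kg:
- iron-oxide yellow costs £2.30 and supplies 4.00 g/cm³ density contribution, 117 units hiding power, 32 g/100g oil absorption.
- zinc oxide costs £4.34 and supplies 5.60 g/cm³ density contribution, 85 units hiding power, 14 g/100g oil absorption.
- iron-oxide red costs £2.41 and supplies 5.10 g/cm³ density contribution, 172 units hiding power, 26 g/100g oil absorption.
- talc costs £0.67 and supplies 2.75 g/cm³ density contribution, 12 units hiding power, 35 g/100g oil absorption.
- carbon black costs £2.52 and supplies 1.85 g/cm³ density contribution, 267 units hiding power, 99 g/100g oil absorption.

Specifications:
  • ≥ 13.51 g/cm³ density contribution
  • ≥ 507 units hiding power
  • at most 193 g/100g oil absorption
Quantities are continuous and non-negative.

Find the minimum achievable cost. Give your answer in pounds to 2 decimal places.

£6.80

Let x1 = kg of iron-oxide yellow, x2 = kg of zinc oxide, x3 = kg of iron-oxide red, x4 = kg of talc, x5 = kg of carbon black.
min 2.3x1 + 4.34x2 + 2.41x3 + 0.67x4 + 2.52x5 with:
  4x1 + 5.6x2 + 5.1x3 + 2.75x4 + 1.85x5 ≥ 13.51   (density contribution)
  117x1 + 85x2 + 172x3 + 12x4 + 267x5 ≥ 507   (hiding power)
  32x1 + 14x2 + 26x3 + 35x4 + 99x5 ≤ 193   (oil absorption)
  x1, x2, x3, x4, x5 ≥ 0.
The minimum-cost mix takes nothing from iron-oxide yellow, zinc oxide, talc — only iron-oxide red, carbon black. There the density contribution and hiding power constraints are tight.
So iron-oxide red = 2.558 kg, carbon black = 0.2511 kg.
Cost = 2.41·2.558 + 2.52·0.2511 = 6.7976.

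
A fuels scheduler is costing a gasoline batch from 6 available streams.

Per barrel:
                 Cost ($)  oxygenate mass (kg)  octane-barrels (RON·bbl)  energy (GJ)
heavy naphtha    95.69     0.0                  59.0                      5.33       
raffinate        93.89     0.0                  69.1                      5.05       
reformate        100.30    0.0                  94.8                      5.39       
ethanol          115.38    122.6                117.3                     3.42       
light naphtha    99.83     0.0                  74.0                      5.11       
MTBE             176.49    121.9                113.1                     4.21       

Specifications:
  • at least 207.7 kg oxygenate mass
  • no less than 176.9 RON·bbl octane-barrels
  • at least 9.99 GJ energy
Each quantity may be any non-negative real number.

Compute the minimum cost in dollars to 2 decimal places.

$270.80

Let x1 = barrels of heavy naphtha, x2 = barrels of raffinate, x3 = barrels of reformate, x4 = barrels of ethanol, x5 = barrels of light naphtha, x6 = barrels of MTBE.
Minimize 95.69x1 + 93.89x2 + 100.3x3 + 115.38x4 + 99.83x5 + 176.49x6 s.t.:
  122.6x4 + 121.9x6 ≥ 207.7   (oxygenate mass)
  59x1 + 69.1x2 + 94.8x3 + 117.3x4 + 74x5 + 113.1x6 ≥ 176.9   (octane-barrels)
  5.33x1 + 5.05x2 + 5.39x3 + 3.42x4 + 5.11x5 + 4.21x6 ≥ 9.99   (energy)
  x1, x2, x3, x4, x5, x6 ≥ 0.
At the optimum only heavy naphtha, ethanol are positive (raffinate, reformate, light naphtha, MTBE = 0). Binding constraints: oxygenate mass and energy.
So heavy naphtha = 0.78726 barrels, ethanol = 1.6941 barrels.
Objective = 95.69·0.78726 + 115.38·1.6941 = 270.7982.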